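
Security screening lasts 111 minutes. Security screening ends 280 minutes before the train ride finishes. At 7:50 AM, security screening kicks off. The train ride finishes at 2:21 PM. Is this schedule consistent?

Yes

Security screening ends at 2:21 PM − 280 min = 9:41 AM.
Security screening starts at 9:41 AM − 111 min = 7:50 AM.
That matches the stated 7:50 AM, so the schedule is consistent.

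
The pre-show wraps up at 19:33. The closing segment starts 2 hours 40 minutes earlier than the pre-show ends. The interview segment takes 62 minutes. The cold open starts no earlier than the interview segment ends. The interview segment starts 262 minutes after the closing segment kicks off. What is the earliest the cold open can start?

22:17

The closing segment starts at 19:33 − 160 min = 16:53.
The interview segment starts at 16:53 + 262 min = 21:15.
The interview segment ends at 21:15 + 62 min = 22:17.
The cold open is bounded by the interview segment, so the earliest it can start is 22:17.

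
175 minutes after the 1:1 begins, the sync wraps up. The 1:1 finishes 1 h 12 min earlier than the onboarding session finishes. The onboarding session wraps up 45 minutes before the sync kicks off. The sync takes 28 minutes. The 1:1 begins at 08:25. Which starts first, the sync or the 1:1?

The sync ends at 08:25 + 175 min = 11:20.
The sync starts at 11:20 − 28 min = 10:52.
The sync starts at 10:52 and the 1:1 starts at 08:25, so the 1:1 is first.

the 1:1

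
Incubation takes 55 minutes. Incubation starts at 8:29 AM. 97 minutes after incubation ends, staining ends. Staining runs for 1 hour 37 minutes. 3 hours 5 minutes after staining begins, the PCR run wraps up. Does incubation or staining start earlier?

Incubation ends at 8:29 AM + 55 min = 9:24 AM.
Staining ends at 9:24 AM + 97 min = 11:01 AM.
Staining starts at 11:01 AM − 97 min = 9:24 AM.
Incubation starts at 8:29 AM and staining starts at 9:24 AM, so incubation is first.

incubation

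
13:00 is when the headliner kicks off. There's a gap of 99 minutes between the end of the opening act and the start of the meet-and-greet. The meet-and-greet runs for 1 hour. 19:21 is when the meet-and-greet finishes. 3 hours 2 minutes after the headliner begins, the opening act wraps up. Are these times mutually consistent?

No

The opening act ends at 13:00 + 182 min = 16:02.
The meet-and-greet starts at 16:02 + 99 min = 17:41.
The meet-and-greet ends at 17:41 + 60 min = 18:41.
But the meet-and-greet is also said to end at 19:21 — a 40-minute conflict.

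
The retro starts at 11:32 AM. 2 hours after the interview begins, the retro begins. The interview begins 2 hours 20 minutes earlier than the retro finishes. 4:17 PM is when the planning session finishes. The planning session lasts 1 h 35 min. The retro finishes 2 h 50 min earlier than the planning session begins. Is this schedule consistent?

The planning session starts at 4:17 PM − 95 min = 2:42 PM.
The retro ends at 2:42 PM − 170 min = 11:52 AM.
The interview starts at 11:52 AM − 140 min = 9:32 AM.
The retro starts at 9:32 AM + 120 min = 11:32 AM.
That matches the stated 11:32 AM, so the schedule is consistent.

Yes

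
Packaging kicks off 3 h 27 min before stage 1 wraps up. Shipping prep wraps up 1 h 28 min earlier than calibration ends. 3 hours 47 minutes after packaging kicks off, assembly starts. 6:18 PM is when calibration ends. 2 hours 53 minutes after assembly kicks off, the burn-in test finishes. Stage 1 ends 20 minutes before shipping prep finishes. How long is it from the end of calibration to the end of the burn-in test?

1 hour 25 minutes

Shipping prep ends at 6:18 PM − 88 min = 4:50 PM.
Stage 1 ends at 4:50 PM − 20 min = 4:30 PM.
Packaging starts at 4:30 PM − 207 min = 1:03 PM.
Assembly starts at 1:03 PM + 227 min = 4:50 PM.
The burn-in test ends at 4:50 PM + 173 min = 7:43 PM.
From 6:18 PM to 7:43 PM is 1 hour 25 minutes.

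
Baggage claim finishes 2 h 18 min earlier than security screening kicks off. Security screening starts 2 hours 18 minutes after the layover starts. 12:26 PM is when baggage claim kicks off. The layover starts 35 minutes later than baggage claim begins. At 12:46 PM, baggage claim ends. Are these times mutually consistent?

No

The layover starts at 12:26 PM + 35 min = 1:01 PM.
Security screening starts at 1:01 PM + 138 min = 3:19 PM.
Baggage claim ends at 3:19 PM − 138 min = 1:01 PM.
But baggage claim is also said to end at 12:46 PM — a 15-minute conflict.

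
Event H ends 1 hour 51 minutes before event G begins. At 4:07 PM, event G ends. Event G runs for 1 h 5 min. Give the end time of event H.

1:11 PM

Event G starts at 4:07 PM − 65 min = 3:02 PM.
Event H ends at 3:02 PM − 111 min = 1:11 PM.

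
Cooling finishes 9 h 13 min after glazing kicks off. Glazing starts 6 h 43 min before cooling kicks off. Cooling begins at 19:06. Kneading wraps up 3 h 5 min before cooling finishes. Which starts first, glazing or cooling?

Glazing starts at 19:06 − 403 min = 12:23.
Glazing starts at 12:23 and cooling starts at 19:06, so glazing is first.

glazing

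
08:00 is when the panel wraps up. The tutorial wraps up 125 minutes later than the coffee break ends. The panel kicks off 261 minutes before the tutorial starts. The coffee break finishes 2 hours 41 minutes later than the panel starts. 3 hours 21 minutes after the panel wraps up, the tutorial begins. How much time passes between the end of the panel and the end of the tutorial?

226 minutes

The tutorial starts at 08:00 + 201 min = 11:21.
The panel starts at 11:21 − 261 min = 07:00.
The coffee break ends at 07:00 + 161 min = 09:41.
The tutorial ends at 09:41 + 125 min = 11:46.
From 08:00 to 11:46 is 226 minutes.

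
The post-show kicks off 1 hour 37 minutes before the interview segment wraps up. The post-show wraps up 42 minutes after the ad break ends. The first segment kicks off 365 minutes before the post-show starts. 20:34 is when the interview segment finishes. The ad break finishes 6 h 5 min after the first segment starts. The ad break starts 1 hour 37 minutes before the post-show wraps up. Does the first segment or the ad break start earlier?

the first segment

The post-show starts at 20:34 − 97 min = 18:57.
The first segment starts at 18:57 − 365 min = 12:52.
The ad break ends at 12:52 + 365 min = 18:57.
The post-show ends at 18:57 + 42 min = 19:39.
The ad break starts at 19:39 − 97 min = 18:02.
The first segment starts at 12:52 and the ad break starts at 18:02, so the first segment is first.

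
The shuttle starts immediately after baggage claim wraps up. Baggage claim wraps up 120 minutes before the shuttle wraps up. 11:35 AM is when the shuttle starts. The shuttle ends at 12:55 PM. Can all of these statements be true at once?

Baggage claim ends at 12:55 PM − 120 min = 10:55 AM.
So the shuttle starts at 10:55 AM.
But the shuttle is also said to start at 11:35 AM — a 40-minute conflict.

No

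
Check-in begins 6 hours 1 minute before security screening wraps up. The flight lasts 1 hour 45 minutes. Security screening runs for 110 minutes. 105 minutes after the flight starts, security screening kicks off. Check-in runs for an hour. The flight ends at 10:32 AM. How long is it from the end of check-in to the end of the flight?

3 h 11 min

The flight starts at 10:32 AM − 105 min = 8:47 AM.
Security screening starts at 8:47 AM + 105 min = 10:32 AM.
Security screening ends at 10:32 AM + 110 min = 12:22 PM.
Check-in starts at 12:22 PM − 361 min = 6:21 AM.
Check-in ends at 6:21 AM + 60 min = 7:21 AM.
From 7:21 AM to 10:32 AM is 3 h 11 min.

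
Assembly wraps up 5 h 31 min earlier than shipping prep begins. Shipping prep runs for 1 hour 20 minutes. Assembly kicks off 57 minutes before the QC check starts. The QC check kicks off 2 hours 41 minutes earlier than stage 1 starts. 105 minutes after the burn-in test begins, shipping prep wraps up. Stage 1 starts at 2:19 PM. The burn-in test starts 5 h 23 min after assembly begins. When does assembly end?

The QC check starts at 2:19 PM − 161 min = 11:38 AM.
Assembly starts at 11:38 AM − 57 min = 10:41 AM.
The burn-in test starts at 10:41 AM + 323 min = 4:04 PM.
Shipping prep ends at 4:04 PM + 105 min = 5:49 PM.
Shipping prep starts at 5:49 PM − 80 min = 4:29 PM.
Assembly ends at 4:29 PM − 331 min = 10:58 AM.

10:58 AM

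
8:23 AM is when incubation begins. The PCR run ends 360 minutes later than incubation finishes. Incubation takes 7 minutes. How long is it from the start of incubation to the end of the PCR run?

Incubation ends at 8:23 AM + 7 min = 8:30 AM.
The PCR run ends at 8:30 AM + 360 min = 2:30 PM.
From 8:23 AM to 2:30 PM is 367 minutes.

367 minutes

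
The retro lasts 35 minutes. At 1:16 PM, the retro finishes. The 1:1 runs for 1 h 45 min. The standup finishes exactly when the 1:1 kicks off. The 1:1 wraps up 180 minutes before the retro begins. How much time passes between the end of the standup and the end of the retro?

320 minutes

The retro starts at 1:16 PM − 35 min = 12:41 PM.
The 1:1 ends at 12:41 PM − 180 min = 9:41 AM.
The 1:1 starts at 9:41 AM − 105 min = 7:56 AM.
So the standup ends at 7:56 AM.
From 7:56 AM to 1:16 PM is 320 minutes.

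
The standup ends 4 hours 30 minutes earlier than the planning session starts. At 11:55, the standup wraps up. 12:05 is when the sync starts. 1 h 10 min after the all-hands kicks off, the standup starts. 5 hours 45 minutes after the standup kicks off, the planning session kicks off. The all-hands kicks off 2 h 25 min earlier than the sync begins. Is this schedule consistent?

No

The all-hands starts at 12:05 − 145 min = 09:40.
The standup starts at 09:40 + 70 min = 10:50.
The planning session starts at 10:50 + 345 min = 16:35.
The standup ends at 16:35 − 270 min = 12:05.
But the standup is also said to end at 11:55 — a 10-minute conflict.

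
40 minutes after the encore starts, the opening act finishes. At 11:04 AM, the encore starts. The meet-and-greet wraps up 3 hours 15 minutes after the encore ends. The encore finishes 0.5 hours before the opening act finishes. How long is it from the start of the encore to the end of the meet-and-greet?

The opening act ends at 11:04 AM + 40 min = 11:44 AM.
The encore ends at 11:44 AM − 30 min = 11:14 AM.
The meet-and-greet ends at 11:14 AM + 195 min = 2:29 PM.
From 11:04 AM to 2:29 PM is 205 minutes.

205 minutes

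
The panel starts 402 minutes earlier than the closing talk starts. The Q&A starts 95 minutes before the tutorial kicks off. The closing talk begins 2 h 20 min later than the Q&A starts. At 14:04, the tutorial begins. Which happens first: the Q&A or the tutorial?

the Q&A

The Q&A starts at 14:04 − 95 min = 12:29.
The Q&A starts at 12:29 and the tutorial starts at 14:04, so the Q&A is first.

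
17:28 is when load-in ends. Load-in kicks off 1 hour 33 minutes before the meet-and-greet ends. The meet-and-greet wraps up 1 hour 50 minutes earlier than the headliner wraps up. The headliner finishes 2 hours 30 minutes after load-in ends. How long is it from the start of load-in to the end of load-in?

53 minutes

The headliner ends at 17:28 + 150 min = 19:58.
The meet-and-greet ends at 19:58 − 110 min = 18:08.
Load-in starts at 18:08 − 93 min = 16:35.
From 16:35 to 17:28 is 53 minutes.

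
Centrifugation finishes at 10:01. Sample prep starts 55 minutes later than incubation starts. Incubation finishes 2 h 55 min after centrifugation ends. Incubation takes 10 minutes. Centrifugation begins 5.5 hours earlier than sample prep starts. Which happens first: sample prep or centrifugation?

Incubation ends at 10:01 + 175 min = 12:56.
Incubation starts at 12:56 − 10 min = 12:46.
Sample prep starts at 12:46 + 55 min = 13:41.
Centrifugation starts at 13:41 − 330 min = 08:11.
Sample prep starts at 13:41 and centrifugation starts at 08:11, so centrifugation is first.

centrifugation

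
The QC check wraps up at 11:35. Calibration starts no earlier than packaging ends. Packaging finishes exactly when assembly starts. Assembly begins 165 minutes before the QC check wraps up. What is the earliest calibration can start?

08:50

Assembly starts at 11:35 − 165 min = 08:50.
So packaging ends at 08:50.
Calibration is bounded by packaging, so the earliest it can start is 08:50.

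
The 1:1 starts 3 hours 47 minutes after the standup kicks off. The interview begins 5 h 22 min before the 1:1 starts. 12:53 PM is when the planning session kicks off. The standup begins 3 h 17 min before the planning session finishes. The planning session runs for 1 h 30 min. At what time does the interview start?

The planning session ends at 12:53 PM + 90 min = 2:23 PM.
The standup starts at 2:23 PM − 197 min = 11:06 AM.
The 1:1 starts at 11:06 AM + 227 min = 2:53 PM.
The interview starts at 2:53 PM − 322 min = 9:31 AM.

9:31 AM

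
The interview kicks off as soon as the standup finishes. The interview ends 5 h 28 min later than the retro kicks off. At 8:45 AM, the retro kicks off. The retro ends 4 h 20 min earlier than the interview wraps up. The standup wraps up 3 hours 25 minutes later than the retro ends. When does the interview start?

The interview ends at 8:45 AM + 328 min = 2:13 PM.
The retro ends at 2:13 PM − 260 min = 9:53 AM.
The standup ends at 9:53 AM + 205 min = 1:18 PM.
So the interview starts at 1:18 PM.

1:18 PM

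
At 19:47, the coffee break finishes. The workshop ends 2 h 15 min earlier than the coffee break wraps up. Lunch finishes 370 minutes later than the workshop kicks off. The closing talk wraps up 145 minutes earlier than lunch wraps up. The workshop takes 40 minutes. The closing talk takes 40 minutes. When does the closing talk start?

The workshop ends at 19:47 − 135 min = 17:32.
The workshop starts at 17:32 − 40 min = 16:52.
Lunch ends at 16:52 + 370 min = 23:02.
The closing talk ends at 23:02 − 145 min = 20:37.
The closing talk starts at 20:37 − 40 min = 19:57.

19:57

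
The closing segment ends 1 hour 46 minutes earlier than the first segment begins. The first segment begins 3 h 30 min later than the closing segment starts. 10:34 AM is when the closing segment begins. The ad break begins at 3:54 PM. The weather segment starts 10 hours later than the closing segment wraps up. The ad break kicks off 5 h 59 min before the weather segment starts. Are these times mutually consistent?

The first segment starts at 10:34 AM + 210 min = 2:04 PM.
The closing segment ends at 2:04 PM − 106 min = 12:18 PM.
The weather segment starts at 12:18 PM + 600 min = 10:18 PM.
The ad break starts at 10:18 PM − 359 min = 4:19 PM.
But the ad break is also said to start at 3:54 PM — a 25-minute conflict.

No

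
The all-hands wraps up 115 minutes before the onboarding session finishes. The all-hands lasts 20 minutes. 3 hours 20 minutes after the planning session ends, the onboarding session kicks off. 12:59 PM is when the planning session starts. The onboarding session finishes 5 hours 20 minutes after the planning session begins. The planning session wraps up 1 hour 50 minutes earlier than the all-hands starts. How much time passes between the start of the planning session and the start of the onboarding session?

275 minutes

The onboarding session ends at 12:59 PM + 320 min = 6:19 PM.
The all-hands ends at 6:19 PM − 115 min = 4:24 PM.
The all-hands starts at 4:24 PM − 20 min = 4:04 PM.
The planning session ends at 4:04 PM − 110 min = 2:14 PM.
The onboarding session starts at 2:14 PM + 200 min = 5:34 PM.
From 12:59 PM to 5:34 PM is 275 minutes.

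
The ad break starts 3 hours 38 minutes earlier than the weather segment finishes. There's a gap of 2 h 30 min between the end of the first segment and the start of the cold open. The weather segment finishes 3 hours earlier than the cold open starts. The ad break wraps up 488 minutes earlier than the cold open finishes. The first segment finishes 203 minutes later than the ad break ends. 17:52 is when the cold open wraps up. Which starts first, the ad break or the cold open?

the ad break

The ad break ends at 17:52 − 488 min = 09:44.
The first segment ends at 09:44 + 203 min = 13:07.
The cold open starts at 13:07 + 150 min = 15:37.
The weather segment ends at 15:37 − 180 min = 12:37.
The ad break starts at 12:37 − 218 min = 08:59.
The ad break starts at 08:59 and the cold open starts at 15:37, so the ad break is first.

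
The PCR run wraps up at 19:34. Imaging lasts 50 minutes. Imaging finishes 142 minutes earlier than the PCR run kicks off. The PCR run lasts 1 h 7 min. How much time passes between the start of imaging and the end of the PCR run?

259 minutes

The PCR run starts at 19:34 − 67 min = 18:27.
Imaging ends at 18:27 − 142 min = 16:05.
Imaging starts at 16:05 − 50 min = 15:15.
From 15:15 to 19:34 is 259 minutes.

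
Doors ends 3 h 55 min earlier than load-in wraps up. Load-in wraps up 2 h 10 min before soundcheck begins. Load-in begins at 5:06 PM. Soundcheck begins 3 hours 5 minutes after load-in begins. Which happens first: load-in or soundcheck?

load-in

Soundcheck starts at 5:06 PM + 185 min = 8:11 PM.
Load-in starts at 5:06 PM and soundcheck starts at 8:11 PM, so load-in is first.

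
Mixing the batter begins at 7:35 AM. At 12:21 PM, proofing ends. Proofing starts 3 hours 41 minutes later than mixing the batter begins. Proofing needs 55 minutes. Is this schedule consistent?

Proofing starts at 7:35 AM + 221 min = 11:16 AM.
Proofing ends at 11:16 AM + 55 min = 12:11 PM.
But proofing is also said to end at 12:21 PM — a 10-minute conflict.

No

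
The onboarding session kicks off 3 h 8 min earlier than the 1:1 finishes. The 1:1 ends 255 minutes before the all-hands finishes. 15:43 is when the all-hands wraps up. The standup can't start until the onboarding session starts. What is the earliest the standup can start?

08:20

The 1:1 ends at 15:43 − 255 min = 11:28.
The onboarding session starts at 11:28 − 188 min = 08:20.
The standup is bounded by the onboarding session, so the earliest it can start is 08:20.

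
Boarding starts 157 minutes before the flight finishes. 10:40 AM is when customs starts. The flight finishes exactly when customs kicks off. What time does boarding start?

The flight ends at 10:40 AM.
Boarding starts at 10:40 AM − 157 min = 8:03 AM.

8:03 AM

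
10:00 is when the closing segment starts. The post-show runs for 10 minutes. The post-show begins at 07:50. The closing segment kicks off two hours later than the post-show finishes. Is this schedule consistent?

Yes

The post-show ends at 07:50 + 10 min = 08:00.
The closing segment starts at 08:00 + 120 min = 10:00.
That matches the stated 10:00, so the schedule is consistent.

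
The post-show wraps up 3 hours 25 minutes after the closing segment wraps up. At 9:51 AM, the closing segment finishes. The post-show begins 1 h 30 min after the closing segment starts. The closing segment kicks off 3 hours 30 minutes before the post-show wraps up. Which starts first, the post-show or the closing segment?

the closing segment

The post-show ends at 9:51 AM + 205 min = 1:16 PM.
The closing segment starts at 1:16 PM − 210 min = 9:46 AM.
The post-show starts at 9:46 AM + 90 min = 11:16 AM.
The post-show starts at 11:16 AM and the closing segment starts at 9:46 AM, so the closing segment is first.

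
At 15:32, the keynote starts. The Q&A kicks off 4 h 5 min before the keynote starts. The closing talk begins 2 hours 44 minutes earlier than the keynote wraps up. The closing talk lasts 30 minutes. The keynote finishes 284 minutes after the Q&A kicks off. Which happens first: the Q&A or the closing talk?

The Q&A starts at 15:32 − 245 min = 11:27.
The keynote ends at 11:27 + 284 min = 16:11.
The closing talk starts at 16:11 − 164 min = 13:27.
The Q&A starts at 11:27 and the closing talk starts at 13:27, so the Q&A is first.

the Q&A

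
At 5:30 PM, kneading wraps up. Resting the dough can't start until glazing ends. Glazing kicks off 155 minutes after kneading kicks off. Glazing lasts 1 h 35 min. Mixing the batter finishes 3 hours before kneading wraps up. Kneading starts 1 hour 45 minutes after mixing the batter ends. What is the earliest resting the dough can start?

8:25 PM

Mixing the batter ends at 5:30 PM − 180 min = 2:30 PM.
Kneading starts at 2:30 PM + 105 min = 4:15 PM.
Glazing starts at 4:15 PM + 155 min = 6:50 PM.
Glazing ends at 6:50 PM + 95 min = 8:25 PM.
Resting the dough is bounded by glazing, so the earliest it can start is 8:25 PM.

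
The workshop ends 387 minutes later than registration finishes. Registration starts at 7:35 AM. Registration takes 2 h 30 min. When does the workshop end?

4:32 PM

Registration ends at 7:35 AM + 150 min = 10:05 AM.
The workshop ends at 10:05 AM + 387 min = 4:32 PM.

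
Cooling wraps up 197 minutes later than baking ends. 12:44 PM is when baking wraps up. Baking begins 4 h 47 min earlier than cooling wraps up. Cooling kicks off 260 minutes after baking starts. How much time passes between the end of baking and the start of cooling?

2 hours 50 minutes

Cooling ends at 12:44 PM + 197 min = 4:01 PM.
Baking starts at 4:01 PM − 287 min = 11:14 AM.
Cooling starts at 11:14 AM + 260 min = 3:34 PM.
From 12:44 PM to 3:34 PM is 2 hours 50 minutes.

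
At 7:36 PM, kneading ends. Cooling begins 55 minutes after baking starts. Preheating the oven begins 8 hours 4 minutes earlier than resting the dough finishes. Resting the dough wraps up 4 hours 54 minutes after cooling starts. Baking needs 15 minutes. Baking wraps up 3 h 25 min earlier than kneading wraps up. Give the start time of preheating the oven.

Baking ends at 7:36 PM − 205 min = 4:11 PM.
Baking starts at 4:11 PM − 15 min = 3:56 PM.
Cooling starts at 3:56 PM + 55 min = 4:51 PM.
Resting the dough ends at 4:51 PM + 294 min = 9:45 PM.
Preheating the oven starts at 9:45 PM − 484 min = 1:41 PM.

1:41 PM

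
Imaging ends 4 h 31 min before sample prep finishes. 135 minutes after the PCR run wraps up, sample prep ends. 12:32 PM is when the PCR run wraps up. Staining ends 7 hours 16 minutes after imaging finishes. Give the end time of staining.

Sample prep ends at 12:32 PM + 135 min = 2:47 PM.
Imaging ends at 2:47 PM − 271 min = 10:16 AM.
Staining ends at 10:16 AM + 436 min = 5:32 PM.

5:32 PM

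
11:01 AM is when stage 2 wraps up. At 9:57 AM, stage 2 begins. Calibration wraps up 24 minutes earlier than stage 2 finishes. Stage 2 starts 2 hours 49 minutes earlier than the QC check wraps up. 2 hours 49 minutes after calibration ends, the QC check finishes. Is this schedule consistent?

Calibration ends at 11:01 AM − 24 min = 10:37 AM.
The QC check ends at 10:37 AM + 169 min = 1:26 PM.
Stage 2 starts at 1:26 PM − 169 min = 10:37 AM.
But stage 2 is also said to start at 9:57 AM — a 40-minute conflict.

No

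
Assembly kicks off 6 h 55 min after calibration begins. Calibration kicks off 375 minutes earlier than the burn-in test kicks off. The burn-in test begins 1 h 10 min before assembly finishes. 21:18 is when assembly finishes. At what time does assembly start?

The burn-in test starts at 21:18 − 70 min = 20:08.
Calibration starts at 20:08 − 375 min = 13:53.
Assembly starts at 13:53 + 415 min = 20:48.

20:48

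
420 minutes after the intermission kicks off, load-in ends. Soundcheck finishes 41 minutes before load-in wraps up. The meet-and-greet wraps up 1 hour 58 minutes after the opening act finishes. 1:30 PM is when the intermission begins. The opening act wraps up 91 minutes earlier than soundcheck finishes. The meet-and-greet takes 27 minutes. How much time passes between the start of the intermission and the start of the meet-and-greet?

Load-in ends at 1:30 PM + 420 min = 8:30 PM.
Soundcheck ends at 8:30 PM − 41 min = 7:49 PM.
The opening act ends at 7:49 PM − 91 min = 6:18 PM.
The meet-and-greet ends at 6:18 PM + 118 min = 8:16 PM.
The meet-and-greet starts at 8:16 PM − 27 min = 7:49 PM.
From 1:30 PM to 7:49 PM is 379 minutes.

379 minutes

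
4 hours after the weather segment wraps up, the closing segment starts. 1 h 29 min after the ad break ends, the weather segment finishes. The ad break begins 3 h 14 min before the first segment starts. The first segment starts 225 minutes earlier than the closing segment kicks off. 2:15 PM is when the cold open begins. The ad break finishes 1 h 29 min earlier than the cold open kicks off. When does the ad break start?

The ad break ends at 2:15 PM − 89 min = 12:46 PM.
The weather segment ends at 12:46 PM + 89 min = 2:15 PM.
The closing segment starts at 2:15 PM + 240 min = 6:15 PM.
The first segment starts at 6:15 PM − 225 min = 2:30 PM.
The ad break starts at 2:30 PM − 194 min = 11:16 AM.

11:16 AM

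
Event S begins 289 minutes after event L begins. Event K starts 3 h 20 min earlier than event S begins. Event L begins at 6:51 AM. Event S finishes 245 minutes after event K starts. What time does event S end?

Event S starts at 6:51 AM + 289 min = 11:40 AM.
Event K starts at 11:40 AM − 200 min = 8:20 AM.
Event S ends at 8:20 AM + 245 min = 12:25 PM.

12:25 PM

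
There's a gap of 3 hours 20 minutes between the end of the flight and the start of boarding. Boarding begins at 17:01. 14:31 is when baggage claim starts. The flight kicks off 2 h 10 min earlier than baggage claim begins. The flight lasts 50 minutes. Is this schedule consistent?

No

The flight starts at 14:31 − 130 min = 12:21.
The flight ends at 12:21 + 50 min = 13:11.
Boarding starts at 13:11 + 200 min = 16:31.
But boarding is also said to start at 17:01 — a 30-minute conflict.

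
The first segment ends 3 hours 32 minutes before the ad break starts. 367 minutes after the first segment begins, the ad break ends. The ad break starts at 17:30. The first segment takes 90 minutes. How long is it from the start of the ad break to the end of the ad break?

The first segment ends at 17:30 − 212 min = 13:58.
The first segment starts at 13:58 − 90 min = 12:28.
The ad break ends at 12:28 + 367 min = 18:35.
From 17:30 to 18:35 is 65 minutes.

65 minutes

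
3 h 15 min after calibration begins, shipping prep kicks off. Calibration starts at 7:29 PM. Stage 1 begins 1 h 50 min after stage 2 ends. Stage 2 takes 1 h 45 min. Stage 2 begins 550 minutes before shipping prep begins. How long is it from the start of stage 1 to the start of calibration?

2 h 20 min

Shipping prep starts at 7:29 PM + 195 min = 10:44 PM.
Stage 2 starts at 10:44 PM − 550 min = 1:34 PM.
Stage 2 ends at 1:34 PM + 105 min = 3:19 PM.
Stage 1 starts at 3:19 PM + 110 min = 5:09 PM.
From 5:09 PM to 7:29 PM is 2 h 20 min.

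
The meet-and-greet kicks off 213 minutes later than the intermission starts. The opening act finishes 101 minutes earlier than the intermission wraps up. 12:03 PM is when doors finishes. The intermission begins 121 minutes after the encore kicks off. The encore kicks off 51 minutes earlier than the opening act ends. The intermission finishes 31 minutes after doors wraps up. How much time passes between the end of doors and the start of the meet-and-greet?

3 h 33 min

The intermission ends at 12:03 PM + 31 min = 12:34 PM.
The opening act ends at 12:34 PM − 101 min = 10:53 AM.
The encore starts at 10:53 AM − 51 min = 10:02 AM.
The intermission starts at 10:02 AM + 121 min = 12:03 PM.
The meet-and-greet starts at 12:03 PM + 213 min = 3:36 PM.
From 12:03 PM to 3:36 PM is 3 h 33 min.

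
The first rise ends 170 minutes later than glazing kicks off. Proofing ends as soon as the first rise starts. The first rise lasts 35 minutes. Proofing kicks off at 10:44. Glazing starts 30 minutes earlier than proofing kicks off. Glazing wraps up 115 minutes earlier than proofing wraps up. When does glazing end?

Glazing starts at 10:44 − 30 min = 10:14.
The first rise ends at 10:14 + 170 min = 13:04.
The first rise starts at 13:04 − 35 min = 12:29.
So proofing ends at 12:29.
Glazing ends at 12:29 − 115 min = 10:34.

10:34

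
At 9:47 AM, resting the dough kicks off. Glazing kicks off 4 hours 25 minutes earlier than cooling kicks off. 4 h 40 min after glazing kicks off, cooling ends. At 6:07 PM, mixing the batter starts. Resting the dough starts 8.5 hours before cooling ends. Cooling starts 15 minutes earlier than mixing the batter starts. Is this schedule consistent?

No

Cooling starts at 6:07 PM − 15 min = 5:52 PM.
Glazing starts at 5:52 PM − 265 min = 1:27 PM.
Cooling ends at 1:27 PM + 280 min = 6:07 PM.
Resting the dough starts at 6:07 PM − 510 min = 9:37 AM.
But resting the dough is also said to start at 9:47 AM — a 10-minute conflict.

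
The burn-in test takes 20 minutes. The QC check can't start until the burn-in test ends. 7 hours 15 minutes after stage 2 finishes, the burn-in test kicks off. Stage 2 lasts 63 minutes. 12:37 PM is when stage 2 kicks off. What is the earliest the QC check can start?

9:15 PM

Stage 2 ends at 12:37 PM + 63 min = 1:40 PM.
The burn-in test starts at 1:40 PM + 435 min = 8:55 PM.
The burn-in test ends at 8:55 PM + 20 min = 9:15 PM.
The QC check is bounded by the burn-in test, so the earliest it can start is 9:15 PM.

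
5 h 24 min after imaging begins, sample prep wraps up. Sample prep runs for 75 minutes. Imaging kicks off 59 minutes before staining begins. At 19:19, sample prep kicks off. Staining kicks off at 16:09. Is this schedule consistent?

Imaging starts at 16:09 − 59 min = 15:10.
Sample prep ends at 15:10 + 324 min = 20:34.
Sample prep starts at 20:34 − 75 min = 19:19.
That matches the stated 19:19, so the schedule is consistent.

Yes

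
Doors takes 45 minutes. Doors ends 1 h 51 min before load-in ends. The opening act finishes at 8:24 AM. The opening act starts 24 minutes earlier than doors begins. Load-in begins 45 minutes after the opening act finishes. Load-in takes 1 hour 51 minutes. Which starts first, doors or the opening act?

the opening act

Load-in starts at 8:24 AM + 45 min = 9:09 AM.
Load-in ends at 9:09 AM + 111 min = 11:00 AM.
Doors ends at 11:00 AM − 111 min = 9:09 AM.
Doors starts at 9:09 AM − 45 min = 8:24 AM.
The opening act starts at 8:24 AM − 24 min = 8:00 AM.
Doors starts at 8:24 AM and the opening act starts at 8:00 AM, so the opening act is first.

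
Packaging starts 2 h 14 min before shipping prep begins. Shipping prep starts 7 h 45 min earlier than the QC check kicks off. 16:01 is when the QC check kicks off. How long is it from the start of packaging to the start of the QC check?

Shipping prep starts at 16:01 − 465 min = 08:16.
Packaging starts at 08:16 − 134 min = 06:02.
From 06:02 to 16:01 is 9 h 59 min.

9 h 59 min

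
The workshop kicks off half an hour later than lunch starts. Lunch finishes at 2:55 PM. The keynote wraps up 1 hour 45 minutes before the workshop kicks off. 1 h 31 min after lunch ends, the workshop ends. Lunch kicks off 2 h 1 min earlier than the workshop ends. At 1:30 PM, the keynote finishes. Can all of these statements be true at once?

No

The workshop ends at 2:55 PM + 91 min = 4:26 PM.
Lunch starts at 4:26 PM − 121 min = 2:25 PM.
The workshop starts at 2:25 PM + 30 min = 2:55 PM.
The keynote ends at 2:55 PM − 105 min = 1:10 PM.
But the keynote is also said to end at 1:30 PM — a 20-minute conflict.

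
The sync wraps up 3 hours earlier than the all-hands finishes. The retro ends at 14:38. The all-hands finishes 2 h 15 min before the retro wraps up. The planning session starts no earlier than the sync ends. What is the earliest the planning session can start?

09:23

The all-hands ends at 14:38 − 135 min = 12:23.
The sync ends at 12:23 − 180 min = 09:23.
The planning session is bounded by the sync, so the earliest it can start is 09:23.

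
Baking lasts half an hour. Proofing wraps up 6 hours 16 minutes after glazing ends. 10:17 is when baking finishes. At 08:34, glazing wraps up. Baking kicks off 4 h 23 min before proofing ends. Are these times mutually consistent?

Proofing ends at 08:34 + 376 min = 14:50.
Baking starts at 14:50 − 263 min = 10:27.
Baking ends at 10:27 + 30 min = 10:57.
But baking is also said to end at 10:17 — a 40-minute conflict.

No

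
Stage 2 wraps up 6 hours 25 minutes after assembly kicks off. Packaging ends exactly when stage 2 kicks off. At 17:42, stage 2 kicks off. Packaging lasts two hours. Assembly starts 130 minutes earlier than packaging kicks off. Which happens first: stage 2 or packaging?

packaging

Packaging ends at 17:42.
Packaging starts at 17:42 − 120 min = 15:42.
Stage 2 starts at 17:42 and packaging starts at 15:42, so packaging is first.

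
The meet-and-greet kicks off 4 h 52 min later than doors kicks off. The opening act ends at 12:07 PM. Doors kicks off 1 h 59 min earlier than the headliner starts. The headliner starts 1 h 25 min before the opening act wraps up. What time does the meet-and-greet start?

The headliner starts at 12:07 PM − 85 min = 10:42 AM.
Doors starts at 10:42 AM − 119 min = 8:43 AM.
The meet-and-greet starts at 8:43 AM + 292 min = 1:35 PM.

1:35 PM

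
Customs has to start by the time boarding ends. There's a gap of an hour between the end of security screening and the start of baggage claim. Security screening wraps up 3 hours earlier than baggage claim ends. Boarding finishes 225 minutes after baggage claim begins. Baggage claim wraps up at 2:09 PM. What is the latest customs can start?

3:54 PM

Security screening ends at 2:09 PM − 180 min = 11:09 AM.
Baggage claim starts at 11:09 AM + 60 min = 12:09 PM.
Boarding ends at 12:09 PM + 225 min = 3:54 PM.
Customs is bounded by boarding, so the latest it can start is 3:54 PM.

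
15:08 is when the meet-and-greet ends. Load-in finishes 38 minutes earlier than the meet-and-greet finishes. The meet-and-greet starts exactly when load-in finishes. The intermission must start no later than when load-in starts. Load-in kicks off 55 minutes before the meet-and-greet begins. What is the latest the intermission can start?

Load-in ends at 15:08 − 38 min = 14:30.
So the meet-and-greet starts at 14:30.
Load-in starts at 14:30 − 55 min = 13:35.
The intermission is bounded by load-in, so the latest it can start is 13:35.

13:35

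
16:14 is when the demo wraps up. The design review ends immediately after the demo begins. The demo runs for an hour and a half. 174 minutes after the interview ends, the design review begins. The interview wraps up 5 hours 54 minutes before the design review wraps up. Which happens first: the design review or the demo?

the design review

The demo starts at 16:14 − 90 min = 14:44.
So the design review ends at 14:44.
The interview ends at 14:44 − 354 min = 08:50.
The design review starts at 08:50 + 174 min = 11:44.
The design review starts at 11:44 and the demo starts at 14:44, so the design review is first.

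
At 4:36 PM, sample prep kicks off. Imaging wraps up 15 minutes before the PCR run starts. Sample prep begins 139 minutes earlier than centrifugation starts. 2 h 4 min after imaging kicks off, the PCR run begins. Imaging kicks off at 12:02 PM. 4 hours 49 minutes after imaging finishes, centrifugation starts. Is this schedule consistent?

No

The PCR run starts at 12:02 PM + 124 min = 2:06 PM.
Imaging ends at 2:06 PM − 15 min = 1:51 PM.
Centrifugation starts at 1:51 PM + 289 min = 6:40 PM.
Sample prep starts at 6:40 PM − 139 min = 4:21 PM.
But sample prep is also said to start at 4:36 PM — a 15-minute conflict.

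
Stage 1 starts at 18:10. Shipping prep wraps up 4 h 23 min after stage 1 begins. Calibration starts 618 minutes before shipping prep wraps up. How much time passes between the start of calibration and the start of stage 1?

Shipping prep ends at 18:10 + 263 min = 22:33.
Calibration starts at 22:33 − 618 min = 12:15.
From 12:15 to 18:10 is 355 minutes.

355 minutes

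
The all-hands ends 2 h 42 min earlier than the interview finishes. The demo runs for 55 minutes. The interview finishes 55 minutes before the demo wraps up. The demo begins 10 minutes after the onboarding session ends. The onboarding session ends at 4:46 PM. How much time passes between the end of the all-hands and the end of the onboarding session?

2 hours 32 minutes

The demo starts at 4:46 PM + 10 min = 4:56 PM.
The demo ends at 4:56 PM + 55 min = 5:51 PM.
The interview ends at 5:51 PM − 55 min = 4:56 PM.
The all-hands ends at 4:56 PM − 162 min = 2:14 PM.
From 2:14 PM to 4:46 PM is 2 hours 32 minutes.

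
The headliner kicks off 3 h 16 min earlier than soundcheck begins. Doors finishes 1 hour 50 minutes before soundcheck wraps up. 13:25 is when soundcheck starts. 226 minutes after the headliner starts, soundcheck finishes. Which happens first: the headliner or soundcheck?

The headliner starts at 13:25 − 196 min = 10:09.
The headliner starts at 10:09 and soundcheck starts at 13:25, so the headliner is first.

the headliner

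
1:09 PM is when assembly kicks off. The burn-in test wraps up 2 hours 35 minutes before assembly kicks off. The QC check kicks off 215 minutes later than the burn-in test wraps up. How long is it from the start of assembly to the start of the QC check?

an hour

The burn-in test ends at 1:09 PM − 155 min = 10:34 AM.
The QC check starts at 10:34 AM + 215 min = 2:09 PM.
From 1:09 PM to 2:09 PM is an hour.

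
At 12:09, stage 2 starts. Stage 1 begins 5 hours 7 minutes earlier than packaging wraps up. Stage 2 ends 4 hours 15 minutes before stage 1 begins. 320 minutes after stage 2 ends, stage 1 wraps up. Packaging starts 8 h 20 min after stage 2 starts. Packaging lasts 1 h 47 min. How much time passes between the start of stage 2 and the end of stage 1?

6 h 5 min

Packaging starts at 12:09 + 500 min = 20:29.
Packaging ends at 20:29 + 107 min = 22:16.
Stage 1 starts at 22:16 − 307 min = 17:09.
Stage 2 ends at 17:09 − 255 min = 12:54.
Stage 1 ends at 12:54 + 320 min = 18:14.
From 12:09 to 18:14 is 6 h 5 min.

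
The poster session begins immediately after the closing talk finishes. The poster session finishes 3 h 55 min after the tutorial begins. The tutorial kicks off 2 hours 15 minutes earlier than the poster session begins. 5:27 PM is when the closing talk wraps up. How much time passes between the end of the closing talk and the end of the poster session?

The poster session starts at 5:27 PM.
The tutorial starts at 5:27 PM − 135 min = 3:12 PM.
The poster session ends at 3:12 PM + 235 min = 7:07 PM.
From 5:27 PM to 7:07 PM is 1 h 40 min.

1 h 40 min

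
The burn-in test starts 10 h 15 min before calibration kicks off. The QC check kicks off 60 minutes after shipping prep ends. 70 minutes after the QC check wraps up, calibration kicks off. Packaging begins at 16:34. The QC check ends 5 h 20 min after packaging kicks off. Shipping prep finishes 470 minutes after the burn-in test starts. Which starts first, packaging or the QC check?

packaging

The QC check ends at 16:34 + 320 min = 21:54.
Calibration starts at 21:54 + 70 min = 23:04.
The burn-in test starts at 23:04 − 615 min = 12:49.
Shipping prep ends at 12:49 + 470 min = 20:39.
The QC check starts at 20:39 + 60 min = 21:39.
Packaging starts at 16:34 and the QC check starts at 21:39, so packaging is first.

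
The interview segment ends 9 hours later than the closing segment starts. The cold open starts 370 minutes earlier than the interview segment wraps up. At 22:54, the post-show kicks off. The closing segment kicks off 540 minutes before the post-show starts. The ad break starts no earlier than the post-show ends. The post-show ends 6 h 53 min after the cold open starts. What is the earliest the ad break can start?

23:37

The closing segment starts at 22:54 − 540 min = 13:54.
The interview segment ends at 13:54 + 540 min = 22:54.
The cold open starts at 22:54 − 370 min = 16:44.
The post-show ends at 16:44 + 413 min = 23:37.
The ad break is bounded by the post-show, so the earliest it can start is 23:37.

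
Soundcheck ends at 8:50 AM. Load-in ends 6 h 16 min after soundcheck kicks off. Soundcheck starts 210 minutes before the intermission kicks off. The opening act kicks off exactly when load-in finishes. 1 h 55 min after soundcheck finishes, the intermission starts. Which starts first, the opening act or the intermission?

The intermission starts at 8:50 AM + 115 min = 10:45 AM.
Soundcheck starts at 10:45 AM − 210 min = 7:15 AM.
Load-in ends at 7:15 AM + 376 min = 1:31 PM.
So the opening act starts at 1:31 PM.
The opening act starts at 1:31 PM and the intermission starts at 10:45 AM, so the intermission is first.

the intermission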